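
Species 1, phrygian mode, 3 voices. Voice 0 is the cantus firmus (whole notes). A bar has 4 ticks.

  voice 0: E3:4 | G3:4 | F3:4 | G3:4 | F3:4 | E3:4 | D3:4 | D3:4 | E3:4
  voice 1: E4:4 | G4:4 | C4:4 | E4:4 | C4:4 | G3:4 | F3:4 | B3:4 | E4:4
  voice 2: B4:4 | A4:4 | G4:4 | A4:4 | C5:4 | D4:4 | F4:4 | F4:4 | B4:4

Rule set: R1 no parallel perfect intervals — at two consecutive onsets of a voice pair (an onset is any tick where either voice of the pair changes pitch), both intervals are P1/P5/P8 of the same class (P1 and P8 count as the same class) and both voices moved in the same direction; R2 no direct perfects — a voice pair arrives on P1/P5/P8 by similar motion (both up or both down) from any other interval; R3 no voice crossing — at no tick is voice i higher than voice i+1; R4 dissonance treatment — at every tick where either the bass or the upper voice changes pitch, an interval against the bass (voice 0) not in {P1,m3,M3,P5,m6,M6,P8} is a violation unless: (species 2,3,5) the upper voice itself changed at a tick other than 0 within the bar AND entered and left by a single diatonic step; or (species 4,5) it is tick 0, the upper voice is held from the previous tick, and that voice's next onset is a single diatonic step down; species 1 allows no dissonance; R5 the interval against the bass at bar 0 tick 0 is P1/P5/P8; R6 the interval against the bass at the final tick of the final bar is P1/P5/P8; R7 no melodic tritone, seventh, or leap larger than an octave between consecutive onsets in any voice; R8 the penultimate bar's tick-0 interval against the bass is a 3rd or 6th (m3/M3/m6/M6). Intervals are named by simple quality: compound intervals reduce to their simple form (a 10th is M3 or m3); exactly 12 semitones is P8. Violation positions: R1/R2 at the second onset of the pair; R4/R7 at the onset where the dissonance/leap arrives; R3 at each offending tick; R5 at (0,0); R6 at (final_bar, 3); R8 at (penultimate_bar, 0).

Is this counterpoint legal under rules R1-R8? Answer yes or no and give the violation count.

bar 0: v0=E3 v1=E4 v2=B4 (P5)
bar 1: v0=G3 v1=G4 v2=A4 (M2)
bar 2: v0=F3 v1=C4 v2=G4 (M2)
bar 3: v0=G3 v1=E4 v2=A4 (M2)
bar 4: v0=F3 v1=C4 v2=C5 (P5)
bar 5: v0=E3 v1=G3 v2=D4 (m7)
bar 6: v0=D3 v1=F3 v2=F4 (m3)
bar 7: v0=D3 v1=B3 v2=F4 (m3)
bar 8: v0=E3 v1=E4 v2=B4 (P5)
  R1 @ bar1.0: E3/E4 P8 -> G3/G4 P8 similar
  R4 @ bar1.0: G3/A4 M2 untreated
  R2 @ bar2.0: G3/G4 P8 -> F3/C4 P5 similar
  R2 @ bar2.0: G4/A4 M2 -> C4/G4 P5 similar
  R4 @ bar2.0: F3/G4 M2 untreated
  R4 @ bar3.0: G3/A4 M2 untreated
  R2 @ bar4.0: G3/E4 M6 -> F3/C4 P5 similar
  R2 @ bar5.0: C4/C5 P8 -> G3/D4 P5 similar
  R4 @ bar5.0: E3/D4 m7 untreated
  R7 @ bar5.0: C5->D4 leap 10st
  R7 @ bar7.0: F3->B3 leap 6st
  R2 @ bar8.0: D3/B3 M6 -> E3/E4 P8 similar
  R2 @ bar8.0: D3/F4 m3 -> E3/B4 P5 similar
  R2 @ bar8.0: B3/F4 TT -> E4/B4 P5 similar
  R7 @ bar8.0: F4->B4 leap 6st

No (15 violations)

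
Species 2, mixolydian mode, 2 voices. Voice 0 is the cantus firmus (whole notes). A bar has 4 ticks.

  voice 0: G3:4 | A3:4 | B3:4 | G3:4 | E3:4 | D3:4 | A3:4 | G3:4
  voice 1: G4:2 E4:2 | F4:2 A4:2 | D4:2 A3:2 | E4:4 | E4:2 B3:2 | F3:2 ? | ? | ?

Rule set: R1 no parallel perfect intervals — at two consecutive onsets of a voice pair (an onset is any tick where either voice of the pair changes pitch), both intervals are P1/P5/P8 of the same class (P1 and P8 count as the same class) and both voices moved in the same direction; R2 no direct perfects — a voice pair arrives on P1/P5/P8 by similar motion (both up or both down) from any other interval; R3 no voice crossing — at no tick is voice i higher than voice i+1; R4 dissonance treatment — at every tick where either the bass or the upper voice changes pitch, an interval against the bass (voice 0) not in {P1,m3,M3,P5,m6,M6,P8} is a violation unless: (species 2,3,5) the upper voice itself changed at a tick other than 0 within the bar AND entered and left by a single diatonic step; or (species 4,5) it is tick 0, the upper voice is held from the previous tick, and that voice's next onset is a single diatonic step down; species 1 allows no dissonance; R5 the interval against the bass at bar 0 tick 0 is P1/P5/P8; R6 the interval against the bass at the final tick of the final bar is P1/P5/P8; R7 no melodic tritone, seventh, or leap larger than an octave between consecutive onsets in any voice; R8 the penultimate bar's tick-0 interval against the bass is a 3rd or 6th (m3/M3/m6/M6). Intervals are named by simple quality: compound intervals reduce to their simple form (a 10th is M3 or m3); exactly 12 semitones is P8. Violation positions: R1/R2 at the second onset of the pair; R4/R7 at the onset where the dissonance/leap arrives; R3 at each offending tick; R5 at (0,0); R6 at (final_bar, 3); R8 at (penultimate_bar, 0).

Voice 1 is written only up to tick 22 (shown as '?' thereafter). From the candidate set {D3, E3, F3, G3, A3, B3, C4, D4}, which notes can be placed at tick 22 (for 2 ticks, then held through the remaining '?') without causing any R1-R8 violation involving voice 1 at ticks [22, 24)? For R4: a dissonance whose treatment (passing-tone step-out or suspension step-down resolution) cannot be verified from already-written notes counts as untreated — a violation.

{A3, D3, D4, F3}

D3: legal
E3: violates R4
F3: legal
G3: violates R4
A3: legal
B3: violates R7
C4: violates R4
D4: legal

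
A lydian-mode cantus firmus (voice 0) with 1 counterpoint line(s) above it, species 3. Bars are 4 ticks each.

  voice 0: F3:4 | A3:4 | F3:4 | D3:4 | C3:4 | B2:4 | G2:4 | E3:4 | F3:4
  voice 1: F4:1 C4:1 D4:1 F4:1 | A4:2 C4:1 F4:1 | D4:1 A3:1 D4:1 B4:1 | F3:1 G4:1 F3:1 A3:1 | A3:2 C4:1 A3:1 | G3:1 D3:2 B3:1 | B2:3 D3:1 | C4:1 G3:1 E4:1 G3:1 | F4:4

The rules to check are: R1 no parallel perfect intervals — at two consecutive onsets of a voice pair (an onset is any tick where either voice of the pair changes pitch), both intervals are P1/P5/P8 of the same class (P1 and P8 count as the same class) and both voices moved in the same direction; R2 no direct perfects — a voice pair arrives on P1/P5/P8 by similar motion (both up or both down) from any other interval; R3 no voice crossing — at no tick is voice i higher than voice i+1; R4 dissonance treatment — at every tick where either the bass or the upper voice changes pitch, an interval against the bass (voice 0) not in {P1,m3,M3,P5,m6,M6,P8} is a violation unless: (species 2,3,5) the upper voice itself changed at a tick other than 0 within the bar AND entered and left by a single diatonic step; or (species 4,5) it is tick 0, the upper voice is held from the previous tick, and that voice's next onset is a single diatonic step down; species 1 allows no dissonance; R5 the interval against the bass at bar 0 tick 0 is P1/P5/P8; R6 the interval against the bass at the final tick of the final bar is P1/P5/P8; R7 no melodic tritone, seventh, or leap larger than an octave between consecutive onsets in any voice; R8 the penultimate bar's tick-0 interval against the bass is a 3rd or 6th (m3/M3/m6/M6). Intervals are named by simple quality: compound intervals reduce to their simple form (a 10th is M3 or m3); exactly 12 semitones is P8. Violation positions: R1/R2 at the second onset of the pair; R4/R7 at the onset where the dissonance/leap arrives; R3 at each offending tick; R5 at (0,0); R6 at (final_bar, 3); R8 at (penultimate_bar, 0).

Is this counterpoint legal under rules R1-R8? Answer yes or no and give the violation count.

No (9 violations)

bar 0: v0=F3 v1=F4 (P8)
bar 1: v0=A3 v1=A4 (P8)
bar 2: v0=F3 v1=D4 (M6)
bar 3: v0=D3 v1=F3 (m3)
bar 4: v0=C3 v1=A3 (M6)
bar 5: v0=B2 v1=G3 (m6)
bar 6: v0=G2 v1=B2 (M3)
bar 7: v0=E3 v1=C4 (m6)
bar 8: v0=F3 v1=F4 (P8)
  R1 @ bar1.0: F3/F4 P8 -> A3/A4 P8 similar
  R4 @ bar2.3: F3/B4 TT untreated
  R7 @ bar3.0: B4->F3 leap 18st
  R4 @ bar3.1: D3/G4 P4 untreated
  R7 @ bar3.1: F3->G4 leap 14st
  R7 @ bar3.2: G4->F3 leap 14st
  R7 @ bar7.0: D3->C4 leap 10st
  R2 @ bar8.0: E3/G3 m3 -> F3/F4 P8 similar
  R7 @ bar8.0: G3->F4 leap 10st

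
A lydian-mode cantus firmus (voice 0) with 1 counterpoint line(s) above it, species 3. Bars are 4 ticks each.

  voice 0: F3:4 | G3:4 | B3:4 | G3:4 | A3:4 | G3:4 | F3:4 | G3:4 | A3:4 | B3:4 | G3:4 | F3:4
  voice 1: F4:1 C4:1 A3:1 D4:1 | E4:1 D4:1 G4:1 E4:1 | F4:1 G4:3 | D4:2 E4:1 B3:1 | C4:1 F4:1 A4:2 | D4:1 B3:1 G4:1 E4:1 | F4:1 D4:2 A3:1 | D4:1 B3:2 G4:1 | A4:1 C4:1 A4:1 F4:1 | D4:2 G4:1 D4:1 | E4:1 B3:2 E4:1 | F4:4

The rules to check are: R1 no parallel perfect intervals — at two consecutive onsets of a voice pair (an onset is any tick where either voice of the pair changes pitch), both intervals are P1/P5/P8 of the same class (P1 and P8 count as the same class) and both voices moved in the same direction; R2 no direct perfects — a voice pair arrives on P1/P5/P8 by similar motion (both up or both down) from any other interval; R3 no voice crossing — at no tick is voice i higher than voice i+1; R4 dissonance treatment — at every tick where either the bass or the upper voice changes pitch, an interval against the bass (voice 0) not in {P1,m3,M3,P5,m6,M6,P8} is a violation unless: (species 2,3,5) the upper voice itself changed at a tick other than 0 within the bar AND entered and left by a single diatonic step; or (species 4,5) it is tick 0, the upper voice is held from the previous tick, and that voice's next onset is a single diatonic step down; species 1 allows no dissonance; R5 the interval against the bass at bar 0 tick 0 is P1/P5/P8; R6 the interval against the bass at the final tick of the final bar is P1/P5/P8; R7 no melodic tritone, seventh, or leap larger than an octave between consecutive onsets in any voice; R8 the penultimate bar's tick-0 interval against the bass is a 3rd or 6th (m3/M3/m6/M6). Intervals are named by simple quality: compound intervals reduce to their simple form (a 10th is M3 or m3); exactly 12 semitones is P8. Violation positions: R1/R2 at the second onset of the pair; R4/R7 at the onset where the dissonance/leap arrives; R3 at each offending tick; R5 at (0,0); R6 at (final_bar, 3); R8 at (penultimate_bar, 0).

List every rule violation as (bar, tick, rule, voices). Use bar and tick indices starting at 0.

bar 0: v0=F3 v1=F4 downbeat P8
bar 1: v0=G3 v1=E4 downbeat M6
bar 2: v0=B3 v1=F4 downbeat TT
bar 3: v0=G3 v1=D4 downbeat P5
bar 4: v0=A3 v1=C4 downbeat m3
bar 5: v0=G3 v1=D4 downbeat P5
bar 6: v0=F3 v1=F4 downbeat P8
bar 7: v0=G3 v1=D4 downbeat P5
bar 8: v0=A3 v1=A4 downbeat P8
bar 9: v0=B3 v1=D4 downbeat m3
bar 10: v0=G3 v1=E4 downbeat M6
bar 11: v0=F3 v1=F4 downbeat P8
  -> R4 @ bar 2 tick 0 v(0, 1): B3/F4 TT untreated
  -> R2 @ bar 3 tick 0 v(0, 1): B3/G4 m6 -> G3/D4 P5 similar
  -> R2 @ bar 5 tick 0 v(0, 1): A3/A4 P8 -> G3/D4 P5 similar
  -> R2 @ bar 7 tick 0 v(0, 1): F3/A3 M3 -> G3/D4 P5 similar
  -> R1 @ bar 8 tick 0 v(0, 1): G3/G4 P8 -> A3/A4 P8 similar

(2, 0, R4, (0, 1))
(3, 0, R2, (0, 1))
(5, 0, R2, (0, 1))
(7, 0, R2, (0, 1))
(8, 0, R1, (0, 1))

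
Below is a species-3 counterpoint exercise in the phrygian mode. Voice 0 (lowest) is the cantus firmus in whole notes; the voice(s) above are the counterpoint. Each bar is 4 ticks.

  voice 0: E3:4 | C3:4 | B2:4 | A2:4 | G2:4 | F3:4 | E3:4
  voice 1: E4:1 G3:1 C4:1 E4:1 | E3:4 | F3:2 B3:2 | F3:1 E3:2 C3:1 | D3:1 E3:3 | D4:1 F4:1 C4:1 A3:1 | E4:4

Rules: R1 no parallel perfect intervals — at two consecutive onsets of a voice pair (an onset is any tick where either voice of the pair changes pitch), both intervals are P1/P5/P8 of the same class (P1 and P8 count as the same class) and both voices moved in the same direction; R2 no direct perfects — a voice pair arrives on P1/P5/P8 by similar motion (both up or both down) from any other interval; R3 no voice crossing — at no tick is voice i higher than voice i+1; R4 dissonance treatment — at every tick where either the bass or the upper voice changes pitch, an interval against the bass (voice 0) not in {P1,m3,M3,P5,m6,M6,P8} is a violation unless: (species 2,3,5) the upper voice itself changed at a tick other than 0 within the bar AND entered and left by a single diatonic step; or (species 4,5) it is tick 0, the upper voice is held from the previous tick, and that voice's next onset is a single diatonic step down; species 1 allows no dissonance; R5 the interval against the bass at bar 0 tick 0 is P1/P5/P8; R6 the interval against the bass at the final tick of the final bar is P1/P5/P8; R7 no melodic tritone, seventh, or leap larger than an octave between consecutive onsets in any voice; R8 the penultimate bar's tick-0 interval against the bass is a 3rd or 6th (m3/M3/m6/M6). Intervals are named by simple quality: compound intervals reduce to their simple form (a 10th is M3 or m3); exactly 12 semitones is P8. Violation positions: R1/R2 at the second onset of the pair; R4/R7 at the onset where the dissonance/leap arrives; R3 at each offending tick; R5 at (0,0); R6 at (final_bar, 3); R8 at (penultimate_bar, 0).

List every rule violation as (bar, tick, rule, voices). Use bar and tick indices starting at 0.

(2, 0, R4, (0, 1))
(2, 2, R7, (1,))
(3, 0, R7, (1,))
(5, 0, R7, (0,))
(5, 0, R7, (1,))

bar 0: v0=E3 v1=E4 downbeat P8
bar 1: v0=C3 v1=E3 downbeat M3
bar 2: v0=B2 v1=F3 downbeat TT
bar 3: v0=A2 v1=F3 downbeat m6
bar 4: v0=G2 v1=D3 downbeat P5
bar 5: v0=F3 v1=D4 downbeat M6
bar 6: v0=E3 v1=E4 downbeat P8
  -> R4 @ bar 2 tick 0 v(0, 1): B2/F3 TT untreated
  -> R7 @ bar 2 tick 2 v(1,): F3->B3 leap 6st
  -> R7 @ bar 3 tick 0 v(1,): B3->F3 leap 6st
  -> R7 @ bar 5 tick 0 v(0,): G2->F3 leap 10st
  -> R7 @ bar 5 tick 0 v(1,): E3->D4 leap 10st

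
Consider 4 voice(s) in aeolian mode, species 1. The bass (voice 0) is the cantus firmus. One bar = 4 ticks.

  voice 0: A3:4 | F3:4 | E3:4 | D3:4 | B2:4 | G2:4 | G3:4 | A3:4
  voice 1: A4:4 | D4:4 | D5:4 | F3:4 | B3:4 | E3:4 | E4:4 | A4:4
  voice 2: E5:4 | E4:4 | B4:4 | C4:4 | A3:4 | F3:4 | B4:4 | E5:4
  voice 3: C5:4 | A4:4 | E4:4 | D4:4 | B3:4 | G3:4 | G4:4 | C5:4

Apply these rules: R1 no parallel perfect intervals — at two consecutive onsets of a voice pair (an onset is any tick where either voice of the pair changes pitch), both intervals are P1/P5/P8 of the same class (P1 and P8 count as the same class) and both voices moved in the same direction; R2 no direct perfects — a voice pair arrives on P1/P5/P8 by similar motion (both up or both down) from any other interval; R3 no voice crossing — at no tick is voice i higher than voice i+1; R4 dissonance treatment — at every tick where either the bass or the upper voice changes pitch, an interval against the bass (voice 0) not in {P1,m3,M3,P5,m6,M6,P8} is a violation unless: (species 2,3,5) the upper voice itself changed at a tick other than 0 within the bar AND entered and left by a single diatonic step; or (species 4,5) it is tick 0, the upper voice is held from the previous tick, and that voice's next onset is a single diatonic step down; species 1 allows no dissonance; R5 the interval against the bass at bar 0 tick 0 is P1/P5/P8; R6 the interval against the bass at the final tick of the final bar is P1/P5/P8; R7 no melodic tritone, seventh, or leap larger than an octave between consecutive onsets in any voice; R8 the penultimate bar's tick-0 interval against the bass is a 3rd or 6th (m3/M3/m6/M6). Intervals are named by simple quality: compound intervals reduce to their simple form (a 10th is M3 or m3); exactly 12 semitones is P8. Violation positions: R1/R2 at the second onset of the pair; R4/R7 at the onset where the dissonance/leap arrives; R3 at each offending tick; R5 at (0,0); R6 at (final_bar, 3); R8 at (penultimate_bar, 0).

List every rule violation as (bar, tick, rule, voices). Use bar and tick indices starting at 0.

bar 0: v0=A3 v1=A4 v2=E5 v3=C5 downbeat m3
bar 1: v0=F3 v1=D4 v2=E4 v3=A4 downbeat M3
bar 2: v0=E3 v1=D5 v2=B4 v3=E4 downbeat P8
bar 3: v0=D3 v1=F3 v2=C4 v3=D4 downbeat P8
bar 4: v0=B2 v1=B3 v2=A3 v3=B3 downbeat P8
bar 5: v0=G2 v1=E3 v2=F3 v3=G3 downbeat P8
bar 6: v0=G3 v1=E4 v2=B4 v3=G4 downbeat P8
bar 7: v0=A3 v1=A4 v2=E5 v3=C5 downbeat m3
  -> R3 @ bar 0 tick 0 v(2, 3): E5 above C5
  -> R5 @ bar 0 tick 0 v(0, 3): opens on m3
  -> R3 @ bar 0 tick 1 v(2, 3): E5 above C5
  -> R3 @ bar 0 tick 2 v(2, 3): E5 above C5
  -> R3 @ bar 0 tick 3 v(2, 3): E5 above C5
  -> R2 @ bar 1 tick 0 v(1, 3): A4/C5 m3 -> D4/A4 P5 similar
  -> R4 @ bar 1 tick 0 v(0, 2): F3/E4 M7 untreated
  -> R2 @ bar 2 tick 0 v(0, 3): F3/A4 M3 -> E3/E4 P8 similar
  -> R3 @ bar 2 tick 0 v(1, 2): D5 above B4
  -> R3 @ bar 2 tick 0 v(2, 3): B4 above E4
  -> R4 @ bar 2 tick 0 v(0, 1): E3/D5 m7 untreated
  -> R3 @ bar 2 tick 1 v(1, 2): D5 above B4
  -> R3 @ bar 2 tick 1 v(2, 3): B4 above E4
  -> R3 @ bar 2 tick 2 v(1, 2): D5 above B4
  -> R3 @ bar 2 tick 2 v(2, 3): B4 above E4
  -> R3 @ bar 2 tick 3 v(1, 2): D5 above B4
  -> R3 @ bar 2 tick 3 v(2, 3): B4 above E4
  -> R1 @ bar 3 tick 0 v(0, 3): E3/E4 P8 -> D3/D4 P8 similar
  -> R2 @ bar 3 tick 0 v(1, 2): D5/B4 m3 -> F3/C4 P5 similar
  -> R4 @ bar 3 tick 0 v(0, 2): D3/C4 m7 untreated
  -> R7 @ bar 3 tick 0 v(1,): D5->F3 leap 21st
  -> R7 @ bar 3 tick 0 v(2,): B4->C4 leap 11st
  -> R1 @ bar 4 tick 0 v(0, 3): D3/D4 P8 -> B2/B3 P8 similar
  -> R3 @ bar 4 tick 0 v(1, 2): B3 above A3
  -> R4 @ bar 4 tick 0 v(0, 2): B2/A3 m7 untreated
  -> R7 @ bar 4 tick 0 v(1,): F3->B3 leap 6st
  -> R3 @ bar 4 tick 1 v(1, 2): B3 above A3
  -> R3 @ bar 4 tick 2 v(1, 2): B3 above A3
  -> R3 @ bar 4 tick 3 v(1, 2): B3 above A3
  -> R1 @ bar 5 tick 0 v(0, 3): B2/B3 P8 -> G2/G3 P8 similar
  -> R4 @ bar 5 tick 0 v(0, 2): G2/F3 m7 untreated
  -> R1 @ bar 6 tick 0 v(0, 3): G2/G3 P8 -> G3/G4 P8 similar
  -> R2 @ bar 6 tick 0 v(1, 2): E3/F3 m2 -> E4/B4 P5 similar
  -> R3 @ bar 6 tick 0 v(2, 3): B4 above G4
  -> R7 @ bar 6 tick 0 v(2,): F3->B4 leap 18st
  -> R8 @ bar 6 tick 0 v(0, 3): penult P8 not 3rd/6th
  -> R3 @ bar 6 tick 1 v(2, 3): B4 above G4
  -> R3 @ bar 6 tick 2 v(2, 3): B4 above G4
  -> R3 @ bar 6 tick 3 v(2, 3): B4 above G4
  -> R1 @ bar 7 tick 0 v(1, 2): E4/B4 P5 -> A4/E5 P5 similar
  -> R2 @ bar 7 tick 0 v(0, 1): G3/E4 M6 -> A3/A4 P8 similar
  -> R2 @ bar 7 tick 0 v(0, 2): G3/B4 M3 -> A3/E5 P5 similar
  -> R3 @ bar 7 tick 0 v(2, 3): E5 above C5
  -> R3 @ bar 7 tick 1 v(2, 3): E5 above C5
  -> R3 @ bar 7 tick 2 v(2, 3): E5 above C5
  -> R3 @ bar 7 tick 3 v(2, 3): E5 above C5
  -> R6 @ bar 7 tick 3 v(0, 3): closes on m3

(0, 0, R3, (2, 3))
(0, 0, R5, (0, 3))
(0, 1, R3, (2, 3))
(0, 2, R3, (2, 3))
(0, 3, R3, (2, 3))
(1, 0, R2, (1, 3))
(1, 0, R4, (0, 2))
(2, 0, R2, (0, 3))
(2, 0, R3, (1, 2))
(2, 0, R3, (2, 3))
(2, 0, R4, (0, 1))
(2, 1, R3, (1, 2))
(2, 1, R3, (2, 3))
(2, 2, R3, (1, 2))
(2, 2, R3, (2, 3))
(2, 3, R3, (1, 2))
(2, 3, R3, (2, 3))
(3, 0, R1, (0, 3))
(3, 0, R2, (1, 2))
(3, 0, R4, (0, 2))
(3, 0, R7, (1,))
(3, 0, R7, (2,))
(4, 0, R1, (0, 3))
(4, 0, R3, (1, 2))
(4, 0, R4, (0, 2))
(4, 0, R7, (1,))
(4, 1, R3, (1, 2))
(4, 2, R3, (1, 2))
(4, 3, R3, (1, 2))
(5, 0, R1, (0, 3))
(5, 0, R4, (0, 2))
(6, 0, R1, (0, 3))
(6, 0, R2, (1, 2))
(6, 0, R3, (2, 3))
(6, 0, R7, (2,))
(6, 0, R8, (0, 3))
(6, 1, R3, (2, 3))
(6, 2, R3, (2, 3))
(6, 3, R3, (2, 3))
(7, 0, R1, (1, 2))
(7, 0, R2, (0, 1))
(7, 0, R2, (0, 2))
(7, 0, R3, (2, 3))
(7, 1, R3, (2, 3))
(7, 2, R3, (2, 3))
(7, 3, R3, (2, 3))
(7, 3, R6, (0, 3))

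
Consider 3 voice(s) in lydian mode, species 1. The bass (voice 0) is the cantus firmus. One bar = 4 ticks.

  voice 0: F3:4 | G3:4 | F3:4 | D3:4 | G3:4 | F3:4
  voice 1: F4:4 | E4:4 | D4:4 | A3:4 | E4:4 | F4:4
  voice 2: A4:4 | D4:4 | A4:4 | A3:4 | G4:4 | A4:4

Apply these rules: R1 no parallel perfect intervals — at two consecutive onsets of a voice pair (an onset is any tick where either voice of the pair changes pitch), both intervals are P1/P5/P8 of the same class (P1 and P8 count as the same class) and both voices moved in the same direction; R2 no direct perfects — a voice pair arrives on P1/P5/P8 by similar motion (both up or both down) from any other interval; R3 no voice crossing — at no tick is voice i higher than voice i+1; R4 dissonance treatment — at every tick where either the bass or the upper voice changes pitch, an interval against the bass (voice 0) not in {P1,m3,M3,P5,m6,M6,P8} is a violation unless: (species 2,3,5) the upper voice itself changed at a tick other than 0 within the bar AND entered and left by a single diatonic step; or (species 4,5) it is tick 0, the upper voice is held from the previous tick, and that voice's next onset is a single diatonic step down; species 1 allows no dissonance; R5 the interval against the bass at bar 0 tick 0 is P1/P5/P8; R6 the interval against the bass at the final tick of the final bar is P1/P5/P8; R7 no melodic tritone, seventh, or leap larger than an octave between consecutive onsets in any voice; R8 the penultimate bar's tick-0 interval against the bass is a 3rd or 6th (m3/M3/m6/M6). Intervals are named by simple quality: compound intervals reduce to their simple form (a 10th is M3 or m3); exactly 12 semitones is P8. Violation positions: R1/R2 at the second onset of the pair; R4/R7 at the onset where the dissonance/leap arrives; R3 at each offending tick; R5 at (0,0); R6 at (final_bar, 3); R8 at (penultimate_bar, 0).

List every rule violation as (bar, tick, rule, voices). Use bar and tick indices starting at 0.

(0, 0, R5, (0, 2))
(1, 0, R3, (1, 2))
(1, 1, R3, (1, 2))
(1, 2, R3, (1, 2))
(1, 3, R3, (1, 2))
(3, 0, R2, (0, 1))
(3, 0, R2, (0, 2))
(3, 0, R2, (1, 2))
(4, 0, R2, (0, 2))
(4, 0, R7, (2,))
(4, 0, R8, (0, 2))
(5, 3, R6, (0, 2))

bar 0: v0=F3 v1=F4 v2=A4 downbeat M3
bar 1: v0=G3 v1=E4 v2=D4 downbeat P5
bar 2: v0=F3 v1=D4 v2=A4 downbeat M3
bar 3: v0=D3 v1=A3 v2=A3 downbeat P5
bar 4: v0=G3 v1=E4 v2=G4 downbeat P8
bar 5: v0=F3 v1=F4 v2=A4 downbeat M3
  -> R5 @ bar 0 tick 0 v(0, 2): opens on M3
  -> R3 @ bar 1 tick 0 v(1, 2): E4 above D4
  -> R3 @ bar 1 tick 1 v(1, 2): E4 above D4
  -> R3 @ bar 1 tick 2 v(1, 2): E4 above D4
  -> R3 @ bar 1 tick 3 v(1, 2): E4 above D4
  -> R2 @ bar 3 tick 0 v(0, 1): F3/D4 M6 -> D3/A3 P5 similar
  -> R2 @ bar 3 tick 0 v(0, 2): F3/A4 M3 -> D3/A3 P5 similar
  -> R2 @ bar 3 tick 0 v(1, 2): D4/A4 P5 -> A3/A3 P1 similar
  -> R2 @ bar 4 tick 0 v(0, 2): D3/A3 P5 -> G3/G4 P8 similar
  -> R7 @ bar 4 tick 0 v(2,): A3->G4 leap 10st
  -> R8 @ bar 4 tick 0 v(0, 2): penult P8 not 3rd/6th
  -> R6 @ bar 5 tick 3 v(0, 2): closes on M3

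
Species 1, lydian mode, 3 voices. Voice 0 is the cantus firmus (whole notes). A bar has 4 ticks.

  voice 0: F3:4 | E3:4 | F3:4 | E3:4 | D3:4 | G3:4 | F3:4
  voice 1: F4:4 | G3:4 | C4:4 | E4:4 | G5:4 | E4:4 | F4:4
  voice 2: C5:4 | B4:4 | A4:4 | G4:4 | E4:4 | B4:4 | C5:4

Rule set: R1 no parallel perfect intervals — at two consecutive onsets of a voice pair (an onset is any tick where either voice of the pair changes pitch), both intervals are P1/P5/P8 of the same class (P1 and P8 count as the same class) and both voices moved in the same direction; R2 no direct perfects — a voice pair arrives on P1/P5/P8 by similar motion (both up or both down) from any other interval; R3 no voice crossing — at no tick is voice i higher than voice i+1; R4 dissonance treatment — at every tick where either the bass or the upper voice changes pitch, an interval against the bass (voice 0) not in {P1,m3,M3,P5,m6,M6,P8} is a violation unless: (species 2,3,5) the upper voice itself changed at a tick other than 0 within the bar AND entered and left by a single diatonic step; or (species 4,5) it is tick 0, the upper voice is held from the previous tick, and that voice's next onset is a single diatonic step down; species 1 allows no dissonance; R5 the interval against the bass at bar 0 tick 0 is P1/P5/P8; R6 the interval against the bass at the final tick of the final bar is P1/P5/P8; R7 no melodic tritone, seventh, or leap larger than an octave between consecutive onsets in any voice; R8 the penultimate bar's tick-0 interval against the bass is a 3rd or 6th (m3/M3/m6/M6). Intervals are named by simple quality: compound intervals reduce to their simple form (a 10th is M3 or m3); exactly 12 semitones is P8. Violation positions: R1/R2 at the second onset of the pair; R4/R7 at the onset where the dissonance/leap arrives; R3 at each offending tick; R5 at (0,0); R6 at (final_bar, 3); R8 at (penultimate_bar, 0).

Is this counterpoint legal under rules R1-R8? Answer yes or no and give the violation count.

No (12 violations)

bar 0: v0=F3 v1=F4 v2=C5 (P5)
bar 1: v0=E3 v1=G3 v2=B4 (P5)
bar 2: v0=F3 v1=C4 v2=A4 (M3)
bar 3: v0=E3 v1=E4 v2=G4 (m3)
bar 4: v0=D3 v1=G5 v2=E4 (M2)
bar 5: v0=G3 v1=E4 v2=B4 (M3)
bar 6: v0=F3 v1=F4 v2=C5 (P5)
  R1 @ bar1.0: F3/C5 P5 -> E3/B4 P5 similar
  R7 @ bar1.0: F4->G3 leap 10st
  R2 @ bar2.0: E3/G3 m3 -> F3/C4 P5 similar
  R3 @ bar4.0: G5 above E4
  R4 @ bar4.0: D3/G5 P4 untreated
  R4 @ bar4.0: D3/E4 M2 untreated
  R7 @ bar4.0: E4->G5 leap 15st
  R3 @ bar4.1: G5 above E4
  R3 @ bar4.2: G5 above E4
  R3 @ bar4.3: G5 above E4
  R7 @ bar5.0: G5->E4 leap 15st
  R1 @ bar6.0: E4/B4 P5 -> F4/C5 P5 similar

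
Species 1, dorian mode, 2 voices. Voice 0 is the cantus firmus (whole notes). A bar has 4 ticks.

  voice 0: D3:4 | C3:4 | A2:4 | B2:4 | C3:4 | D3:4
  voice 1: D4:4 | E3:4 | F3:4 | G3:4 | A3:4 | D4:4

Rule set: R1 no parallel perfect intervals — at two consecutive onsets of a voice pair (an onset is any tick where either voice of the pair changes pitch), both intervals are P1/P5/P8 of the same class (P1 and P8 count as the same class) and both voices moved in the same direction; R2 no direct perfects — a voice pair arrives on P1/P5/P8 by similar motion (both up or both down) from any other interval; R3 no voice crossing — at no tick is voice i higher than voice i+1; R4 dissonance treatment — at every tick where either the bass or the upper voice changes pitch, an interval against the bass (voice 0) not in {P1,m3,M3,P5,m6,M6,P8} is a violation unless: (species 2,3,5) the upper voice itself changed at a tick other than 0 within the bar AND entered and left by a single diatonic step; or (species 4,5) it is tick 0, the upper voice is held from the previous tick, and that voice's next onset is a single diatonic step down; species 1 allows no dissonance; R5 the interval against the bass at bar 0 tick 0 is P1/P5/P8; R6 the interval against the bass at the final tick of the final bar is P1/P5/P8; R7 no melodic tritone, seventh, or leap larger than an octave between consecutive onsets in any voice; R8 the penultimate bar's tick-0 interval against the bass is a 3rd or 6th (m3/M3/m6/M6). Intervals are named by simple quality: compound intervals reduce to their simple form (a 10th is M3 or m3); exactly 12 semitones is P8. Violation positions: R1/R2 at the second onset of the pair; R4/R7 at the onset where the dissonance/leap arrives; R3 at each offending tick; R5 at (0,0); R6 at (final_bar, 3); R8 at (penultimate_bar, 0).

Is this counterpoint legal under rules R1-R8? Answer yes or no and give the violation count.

No (2 violations)

bar 0: v0=D3 v1=D4 (P8)
bar 1: v0=C3 v1=E3 (M3)
bar 2: v0=A2 v1=F3 (m6)
bar 3: v0=B2 v1=G3 (m6)
bar 4: v0=C3 v1=A3 (M6)
bar 5: v0=D3 v1=D4 (P8)
  R7 @ bar1.0: D4->E3 leap 10st
  R2 @ bar5.0: C3/A3 M6 -> D3/D4 P8 similar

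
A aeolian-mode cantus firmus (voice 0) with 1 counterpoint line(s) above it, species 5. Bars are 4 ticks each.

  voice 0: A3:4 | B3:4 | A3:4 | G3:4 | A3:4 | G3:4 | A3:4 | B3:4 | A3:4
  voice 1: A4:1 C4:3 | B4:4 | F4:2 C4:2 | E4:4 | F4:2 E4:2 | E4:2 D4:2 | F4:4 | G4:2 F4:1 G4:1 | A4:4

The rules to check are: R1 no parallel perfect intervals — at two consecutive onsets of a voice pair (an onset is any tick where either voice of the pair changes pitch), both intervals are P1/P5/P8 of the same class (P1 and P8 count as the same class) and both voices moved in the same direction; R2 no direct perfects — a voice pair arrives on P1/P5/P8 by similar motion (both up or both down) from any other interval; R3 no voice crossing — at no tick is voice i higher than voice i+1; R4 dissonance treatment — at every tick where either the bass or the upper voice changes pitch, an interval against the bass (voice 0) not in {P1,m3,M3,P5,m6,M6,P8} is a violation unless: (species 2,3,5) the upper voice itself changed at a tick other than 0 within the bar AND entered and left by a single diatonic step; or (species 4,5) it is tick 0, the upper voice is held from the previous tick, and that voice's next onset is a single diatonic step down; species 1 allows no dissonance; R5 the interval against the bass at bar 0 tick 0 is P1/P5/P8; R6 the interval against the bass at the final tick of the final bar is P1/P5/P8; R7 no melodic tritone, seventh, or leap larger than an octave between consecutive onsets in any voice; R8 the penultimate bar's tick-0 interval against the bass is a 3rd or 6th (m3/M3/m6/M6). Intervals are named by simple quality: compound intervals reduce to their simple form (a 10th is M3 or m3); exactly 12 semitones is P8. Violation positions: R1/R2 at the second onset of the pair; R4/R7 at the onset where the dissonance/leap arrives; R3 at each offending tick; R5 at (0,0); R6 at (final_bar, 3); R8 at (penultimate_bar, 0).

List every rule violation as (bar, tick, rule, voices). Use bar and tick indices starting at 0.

bar 0: v0=A3 v1=A4 downbeat P8
bar 1: v0=B3 v1=B4 downbeat P8
bar 2: v0=A3 v1=F4 downbeat m6
bar 3: v0=G3 v1=E4 downbeat M6
bar 4: v0=A3 v1=F4 downbeat m6
bar 5: v0=G3 v1=E4 downbeat M6
bar 6: v0=A3 v1=F4 downbeat m6
bar 7: v0=B3 v1=G4 downbeat m6
bar 8: v0=A3 v1=A4 downbeat P8
  -> R2 @ bar 1 tick 0 v(0, 1): A3/C4 m3 -> B3/B4 P8 similar
  -> R7 @ bar 1 tick 0 v(1,): C4->B4 leap 11st
  -> R7 @ bar 2 tick 0 v(1,): B4->F4 leap 6st

(1, 0, R2, (0, 1))
(1, 0, R7, (1,))
(2, 0, R7, (1,))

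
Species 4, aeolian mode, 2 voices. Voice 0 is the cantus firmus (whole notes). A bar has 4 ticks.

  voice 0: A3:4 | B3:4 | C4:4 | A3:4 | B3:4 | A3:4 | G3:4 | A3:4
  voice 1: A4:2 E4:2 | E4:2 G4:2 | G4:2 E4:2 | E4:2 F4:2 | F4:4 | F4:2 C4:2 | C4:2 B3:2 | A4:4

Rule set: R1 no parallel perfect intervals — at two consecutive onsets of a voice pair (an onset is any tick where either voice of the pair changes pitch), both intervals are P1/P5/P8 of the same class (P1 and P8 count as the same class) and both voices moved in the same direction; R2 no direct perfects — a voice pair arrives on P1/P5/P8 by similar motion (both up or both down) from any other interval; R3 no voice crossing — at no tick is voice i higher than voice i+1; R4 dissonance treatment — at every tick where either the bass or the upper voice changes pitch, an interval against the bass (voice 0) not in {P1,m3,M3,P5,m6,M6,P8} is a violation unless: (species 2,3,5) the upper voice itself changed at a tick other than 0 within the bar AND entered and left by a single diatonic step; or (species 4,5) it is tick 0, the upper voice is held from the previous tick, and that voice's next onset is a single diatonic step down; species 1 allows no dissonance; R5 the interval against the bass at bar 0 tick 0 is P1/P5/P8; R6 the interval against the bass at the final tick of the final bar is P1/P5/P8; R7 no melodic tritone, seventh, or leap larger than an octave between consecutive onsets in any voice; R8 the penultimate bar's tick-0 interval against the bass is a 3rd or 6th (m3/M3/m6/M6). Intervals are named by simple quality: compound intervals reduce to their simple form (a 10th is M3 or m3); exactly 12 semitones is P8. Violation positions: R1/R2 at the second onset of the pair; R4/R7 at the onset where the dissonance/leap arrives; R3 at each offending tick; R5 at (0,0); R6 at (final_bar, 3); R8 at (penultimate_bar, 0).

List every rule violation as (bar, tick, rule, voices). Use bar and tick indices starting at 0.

(1, 0, R4, (0, 1))
(4, 0, R4, (0, 1))
(6, 0, R8, (0, 1))
(7, 0, R2, (0, 1))
(7, 0, R7, (1,))

bar 0: v0=A3 v1=A4 downbeat P8
bar 1: v0=B3 v1=E4 downbeat P4
bar 2: v0=C4 v1=G4 downbeat P5
bar 3: v0=A3 v1=E4 downbeat P5
bar 4: v0=B3 v1=F4 downbeat TT
bar 5: v0=A3 v1=F4 downbeat m6
bar 6: v0=G3 v1=C4 downbeat P4
bar 7: v0=A3 v1=A4 downbeat P8
  -> R4 @ bar 1 tick 0 v(0, 1): B3/E4 P4 untreated
  -> R4 @ bar 4 tick 0 v(0, 1): B3/F4 TT untreated
  -> R8 @ bar 6 tick 0 v(0, 1): penult P4 not 3rd/6th
  -> R2 @ bar 7 tick 0 v(0, 1): G3/B3 M3 -> A3/A4 P8 similar
  -> R7 @ bar 7 tick 0 v(1,): B3->A4 leap 10st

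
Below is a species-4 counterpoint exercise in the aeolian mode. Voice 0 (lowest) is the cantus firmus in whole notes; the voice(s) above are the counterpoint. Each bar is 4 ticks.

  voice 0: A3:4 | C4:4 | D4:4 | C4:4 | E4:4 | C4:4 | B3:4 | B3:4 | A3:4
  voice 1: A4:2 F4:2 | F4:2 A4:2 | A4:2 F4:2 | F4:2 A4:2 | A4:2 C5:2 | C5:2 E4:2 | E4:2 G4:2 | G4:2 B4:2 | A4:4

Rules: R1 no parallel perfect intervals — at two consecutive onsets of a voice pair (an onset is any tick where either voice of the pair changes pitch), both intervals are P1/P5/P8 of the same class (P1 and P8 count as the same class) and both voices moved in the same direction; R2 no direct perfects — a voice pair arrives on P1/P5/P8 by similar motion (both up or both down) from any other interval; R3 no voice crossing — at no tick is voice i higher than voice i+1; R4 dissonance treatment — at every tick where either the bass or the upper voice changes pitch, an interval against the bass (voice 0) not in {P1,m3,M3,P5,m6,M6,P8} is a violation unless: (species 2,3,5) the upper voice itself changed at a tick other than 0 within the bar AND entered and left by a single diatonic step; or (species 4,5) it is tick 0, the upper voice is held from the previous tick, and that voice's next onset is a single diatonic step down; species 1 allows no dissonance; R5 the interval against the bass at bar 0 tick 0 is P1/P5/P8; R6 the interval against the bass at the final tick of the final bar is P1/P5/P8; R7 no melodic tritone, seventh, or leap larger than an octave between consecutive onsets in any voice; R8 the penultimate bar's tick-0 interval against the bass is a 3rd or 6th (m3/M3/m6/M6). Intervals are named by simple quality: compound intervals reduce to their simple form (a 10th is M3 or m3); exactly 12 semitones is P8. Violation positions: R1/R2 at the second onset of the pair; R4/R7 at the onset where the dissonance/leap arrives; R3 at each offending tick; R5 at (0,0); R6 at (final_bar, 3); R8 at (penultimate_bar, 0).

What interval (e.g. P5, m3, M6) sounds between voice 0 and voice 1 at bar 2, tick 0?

voice 0=D4 voice 1=A4 -> P5

P5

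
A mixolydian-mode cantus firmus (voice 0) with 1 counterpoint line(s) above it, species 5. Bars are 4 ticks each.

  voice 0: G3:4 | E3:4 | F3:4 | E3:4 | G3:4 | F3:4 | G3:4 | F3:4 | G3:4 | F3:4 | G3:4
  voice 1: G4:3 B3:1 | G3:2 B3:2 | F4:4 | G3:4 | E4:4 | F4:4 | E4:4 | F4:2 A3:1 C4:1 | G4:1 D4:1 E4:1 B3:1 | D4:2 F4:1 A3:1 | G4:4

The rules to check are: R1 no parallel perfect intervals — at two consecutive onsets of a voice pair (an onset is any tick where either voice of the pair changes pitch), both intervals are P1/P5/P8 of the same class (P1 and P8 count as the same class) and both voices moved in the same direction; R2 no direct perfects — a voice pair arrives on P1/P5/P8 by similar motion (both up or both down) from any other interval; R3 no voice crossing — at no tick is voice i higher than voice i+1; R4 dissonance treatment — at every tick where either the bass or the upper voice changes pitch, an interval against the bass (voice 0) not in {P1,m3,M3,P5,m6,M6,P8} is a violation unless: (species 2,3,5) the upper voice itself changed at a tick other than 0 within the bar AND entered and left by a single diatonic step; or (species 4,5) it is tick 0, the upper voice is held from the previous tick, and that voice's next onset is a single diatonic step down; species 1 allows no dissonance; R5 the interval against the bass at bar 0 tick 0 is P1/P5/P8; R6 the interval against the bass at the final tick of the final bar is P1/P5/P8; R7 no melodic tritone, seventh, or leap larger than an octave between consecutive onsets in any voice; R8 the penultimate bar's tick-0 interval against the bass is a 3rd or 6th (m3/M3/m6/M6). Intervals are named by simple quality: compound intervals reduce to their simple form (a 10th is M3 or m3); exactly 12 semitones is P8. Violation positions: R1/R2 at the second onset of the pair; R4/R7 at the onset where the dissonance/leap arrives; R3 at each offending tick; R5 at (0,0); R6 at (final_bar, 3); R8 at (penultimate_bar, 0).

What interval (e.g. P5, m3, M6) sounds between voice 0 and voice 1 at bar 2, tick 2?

voice 0=F3 voice 1=F4 -> P8

P8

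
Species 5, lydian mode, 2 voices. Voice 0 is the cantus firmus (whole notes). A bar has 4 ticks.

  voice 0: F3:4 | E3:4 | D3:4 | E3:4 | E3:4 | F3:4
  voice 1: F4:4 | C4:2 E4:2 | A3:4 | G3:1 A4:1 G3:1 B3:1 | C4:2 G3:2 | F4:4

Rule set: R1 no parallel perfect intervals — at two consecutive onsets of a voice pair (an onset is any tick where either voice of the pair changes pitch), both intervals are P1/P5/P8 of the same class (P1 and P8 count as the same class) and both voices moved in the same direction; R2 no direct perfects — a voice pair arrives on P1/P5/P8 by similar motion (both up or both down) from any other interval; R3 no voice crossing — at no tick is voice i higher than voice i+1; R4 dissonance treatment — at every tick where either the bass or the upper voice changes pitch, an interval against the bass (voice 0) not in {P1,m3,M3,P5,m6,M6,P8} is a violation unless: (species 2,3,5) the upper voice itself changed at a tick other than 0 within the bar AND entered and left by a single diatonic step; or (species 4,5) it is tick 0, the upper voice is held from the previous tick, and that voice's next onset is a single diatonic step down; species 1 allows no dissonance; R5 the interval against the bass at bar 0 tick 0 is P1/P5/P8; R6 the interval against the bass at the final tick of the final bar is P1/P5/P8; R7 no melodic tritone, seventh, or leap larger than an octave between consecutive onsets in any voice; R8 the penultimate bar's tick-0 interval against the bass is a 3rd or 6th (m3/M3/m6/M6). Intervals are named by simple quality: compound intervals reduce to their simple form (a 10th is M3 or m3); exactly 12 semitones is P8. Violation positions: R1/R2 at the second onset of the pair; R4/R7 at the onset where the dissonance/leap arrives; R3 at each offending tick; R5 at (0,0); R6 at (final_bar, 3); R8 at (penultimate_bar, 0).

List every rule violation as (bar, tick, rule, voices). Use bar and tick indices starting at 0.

bar 0: v0=F3 v1=F4 downbeat P8
bar 1: v0=E3 v1=C4 downbeat m6
bar 2: v0=D3 v1=A3 downbeat P5
bar 3: v0=E3 v1=G3 downbeat m3
bar 4: v0=E3 v1=C4 downbeat m6
bar 5: v0=F3 v1=F4 downbeat P8
  -> R2 @ bar 2 tick 0 v(0, 1): E3/E4 P8 -> D3/A3 P5 similar
  -> R4 @ bar 3 tick 1 v(0, 1): E3/A4 P4 untreated
  -> R7 @ bar 3 tick 1 v(1,): G3->A4 leap 14st
  -> R7 @ bar 3 tick 2 v(1,): A4->G3 leap 14st
  -> R2 @ bar 5 tick 0 v(0, 1): E3/G3 m3 -> F3/F4 P8 similar
  -> R7 @ bar 5 tick 0 v(1,): G3->F4 leap 10st

(2, 0, R2, (0, 1))
(3, 1, R4, (0, 1))
(3, 1, R7, (1,))
(3, 2, R7, (1,))
(5, 0, R2, (0, 1))
(5, 0, R7, (1,))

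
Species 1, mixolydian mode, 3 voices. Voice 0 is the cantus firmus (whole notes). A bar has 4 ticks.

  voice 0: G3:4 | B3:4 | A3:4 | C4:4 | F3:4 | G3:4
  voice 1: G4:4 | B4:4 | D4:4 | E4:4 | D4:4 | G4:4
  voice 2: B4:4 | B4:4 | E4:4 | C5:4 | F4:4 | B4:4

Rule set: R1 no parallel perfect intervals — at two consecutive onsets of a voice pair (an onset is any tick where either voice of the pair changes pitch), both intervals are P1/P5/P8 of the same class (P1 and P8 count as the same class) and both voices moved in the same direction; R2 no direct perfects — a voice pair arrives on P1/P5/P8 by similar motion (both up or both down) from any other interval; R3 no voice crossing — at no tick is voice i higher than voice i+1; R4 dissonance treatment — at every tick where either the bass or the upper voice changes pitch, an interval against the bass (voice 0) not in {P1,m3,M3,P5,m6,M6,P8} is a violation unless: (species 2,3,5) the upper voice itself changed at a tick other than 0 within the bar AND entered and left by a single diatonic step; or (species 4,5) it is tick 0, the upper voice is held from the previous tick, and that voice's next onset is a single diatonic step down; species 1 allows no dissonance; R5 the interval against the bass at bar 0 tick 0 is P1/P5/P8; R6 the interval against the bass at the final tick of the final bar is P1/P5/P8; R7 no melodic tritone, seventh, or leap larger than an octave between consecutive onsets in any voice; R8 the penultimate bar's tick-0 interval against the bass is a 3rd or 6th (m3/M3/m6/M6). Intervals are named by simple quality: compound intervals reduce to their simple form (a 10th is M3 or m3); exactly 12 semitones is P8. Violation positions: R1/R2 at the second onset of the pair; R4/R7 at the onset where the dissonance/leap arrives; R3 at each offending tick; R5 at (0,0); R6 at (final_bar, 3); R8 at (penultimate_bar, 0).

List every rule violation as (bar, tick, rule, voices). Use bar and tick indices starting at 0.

(0, 0, R5, (0, 2))
(1, 0, R1, (0, 1))
(2, 0, R2, (0, 2))
(2, 0, R4, (0, 1))
(3, 0, R2, (0, 2))
(4, 0, R1, (0, 2))
(4, 0, R8, (0, 2))
(5, 0, R2, (0, 1))
(5, 0, R7, (2,))
(5, 3, R6, (0, 2))

bar 0: v0=G3 v1=G4 v2=B4 downbeat M3
bar 1: v0=B3 v1=B4 v2=B4 downbeat P8
bar 2: v0=A3 v1=D4 v2=E4 downbeat P5
bar 3: v0=C4 v1=E4 v2=C5 downbeat P8
bar 4: v0=F3 v1=D4 v2=F4 downbeat P8
bar 5: v0=G3 v1=G4 v2=B4 downbeat M3
  -> R5 @ bar 0 tick 0 v(0, 2): opens on M3
  -> R1 @ bar 1 tick 0 v(0, 1): G3/G4 P8 -> B3/B4 P8 similar
  -> R2 @ bar 2 tick 0 v(0, 2): B3/B4 P8 -> A3/E4 P5 similar
  -> R4 @ bar 2 tick 0 v(0, 1): A3/D4 P4 untreated
  -> R2 @ bar 3 tick 0 v(0, 2): A3/E4 P5 -> C4/C5 P8 similar
  -> R1 @ bar 4 tick 0 v(0, 2): C4/C5 P8 -> F3/F4 P8 similar
  -> R8 @ bar 4 tick 0 v(0, 2): penult P8 not 3rd/6th
  -> R2 @ bar 5 tick 0 v(0, 1): F3/D4 M6 -> G3/G4 P8 similar
  -> R7 @ bar 5 tick 0 v(2,): F4->B4 leap 6st
  -> R6 @ bar 5 tick 3 v(0, 2): closes on M3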